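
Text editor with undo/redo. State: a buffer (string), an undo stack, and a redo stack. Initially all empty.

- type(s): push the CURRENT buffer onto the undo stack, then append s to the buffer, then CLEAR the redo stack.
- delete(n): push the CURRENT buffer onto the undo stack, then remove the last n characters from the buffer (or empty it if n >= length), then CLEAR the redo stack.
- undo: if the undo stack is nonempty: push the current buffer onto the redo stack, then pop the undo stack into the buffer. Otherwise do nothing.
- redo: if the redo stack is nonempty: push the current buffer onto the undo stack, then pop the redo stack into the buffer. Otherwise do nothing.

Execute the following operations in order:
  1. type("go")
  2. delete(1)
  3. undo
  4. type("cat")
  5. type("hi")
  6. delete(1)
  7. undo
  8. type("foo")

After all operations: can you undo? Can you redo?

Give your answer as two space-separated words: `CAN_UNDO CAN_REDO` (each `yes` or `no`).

After op 1 (type): buf='go' undo_depth=1 redo_depth=0
After op 2 (delete): buf='g' undo_depth=2 redo_depth=0
After op 3 (undo): buf='go' undo_depth=1 redo_depth=1
After op 4 (type): buf='gocat' undo_depth=2 redo_depth=0
After op 5 (type): buf='gocathi' undo_depth=3 redo_depth=0
After op 6 (delete): buf='gocath' undo_depth=4 redo_depth=0
After op 7 (undo): buf='gocathi' undo_depth=3 redo_depth=1
After op 8 (type): buf='gocathifoo' undo_depth=4 redo_depth=0

Answer: yes no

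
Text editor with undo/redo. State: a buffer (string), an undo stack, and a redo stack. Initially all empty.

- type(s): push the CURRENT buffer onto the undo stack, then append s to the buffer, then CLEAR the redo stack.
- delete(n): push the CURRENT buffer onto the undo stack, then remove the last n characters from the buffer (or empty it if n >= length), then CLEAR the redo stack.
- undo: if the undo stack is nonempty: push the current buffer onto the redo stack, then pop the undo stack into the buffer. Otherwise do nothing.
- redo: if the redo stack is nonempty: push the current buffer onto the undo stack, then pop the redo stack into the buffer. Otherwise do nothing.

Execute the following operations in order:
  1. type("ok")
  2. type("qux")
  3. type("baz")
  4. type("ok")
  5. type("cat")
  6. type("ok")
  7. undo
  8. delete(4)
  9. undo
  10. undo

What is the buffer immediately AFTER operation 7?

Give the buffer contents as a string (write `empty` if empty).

Answer: okquxbazokcat

Derivation:
After op 1 (type): buf='ok' undo_depth=1 redo_depth=0
After op 2 (type): buf='okqux' undo_depth=2 redo_depth=0
After op 3 (type): buf='okquxbaz' undo_depth=3 redo_depth=0
After op 4 (type): buf='okquxbazok' undo_depth=4 redo_depth=0
After op 5 (type): buf='okquxbazokcat' undo_depth=5 redo_depth=0
After op 6 (type): buf='okquxbazokcatok' undo_depth=6 redo_depth=0
After op 7 (undo): buf='okquxbazokcat' undo_depth=5 redo_depth=1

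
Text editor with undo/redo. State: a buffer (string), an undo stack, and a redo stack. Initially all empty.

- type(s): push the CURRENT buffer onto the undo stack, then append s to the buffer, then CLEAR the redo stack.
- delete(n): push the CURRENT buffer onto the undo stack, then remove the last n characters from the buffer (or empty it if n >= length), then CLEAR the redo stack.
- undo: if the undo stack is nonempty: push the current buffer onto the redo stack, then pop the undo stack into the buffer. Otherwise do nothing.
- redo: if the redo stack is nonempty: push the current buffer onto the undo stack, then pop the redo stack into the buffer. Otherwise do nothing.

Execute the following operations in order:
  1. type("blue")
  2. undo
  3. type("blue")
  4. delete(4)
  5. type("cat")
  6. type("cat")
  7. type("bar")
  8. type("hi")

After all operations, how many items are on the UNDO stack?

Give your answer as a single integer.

After op 1 (type): buf='blue' undo_depth=1 redo_depth=0
After op 2 (undo): buf='(empty)' undo_depth=0 redo_depth=1
After op 3 (type): buf='blue' undo_depth=1 redo_depth=0
After op 4 (delete): buf='(empty)' undo_depth=2 redo_depth=0
After op 5 (type): buf='cat' undo_depth=3 redo_depth=0
After op 6 (type): buf='catcat' undo_depth=4 redo_depth=0
After op 7 (type): buf='catcatbar' undo_depth=5 redo_depth=0
After op 8 (type): buf='catcatbarhi' undo_depth=6 redo_depth=0

Answer: 6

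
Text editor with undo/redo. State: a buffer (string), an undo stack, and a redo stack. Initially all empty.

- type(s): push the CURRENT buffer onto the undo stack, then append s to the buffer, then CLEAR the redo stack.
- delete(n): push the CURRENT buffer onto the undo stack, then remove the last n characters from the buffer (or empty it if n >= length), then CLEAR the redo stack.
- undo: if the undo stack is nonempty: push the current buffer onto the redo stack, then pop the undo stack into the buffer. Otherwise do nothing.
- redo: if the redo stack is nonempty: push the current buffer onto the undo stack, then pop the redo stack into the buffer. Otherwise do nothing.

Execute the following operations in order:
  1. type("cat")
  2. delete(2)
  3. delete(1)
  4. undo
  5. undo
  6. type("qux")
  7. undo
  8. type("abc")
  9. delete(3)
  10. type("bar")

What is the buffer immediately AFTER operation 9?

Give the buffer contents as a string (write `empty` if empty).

Answer: cat

Derivation:
After op 1 (type): buf='cat' undo_depth=1 redo_depth=0
After op 2 (delete): buf='c' undo_depth=2 redo_depth=0
After op 3 (delete): buf='(empty)' undo_depth=3 redo_depth=0
After op 4 (undo): buf='c' undo_depth=2 redo_depth=1
After op 5 (undo): buf='cat' undo_depth=1 redo_depth=2
After op 6 (type): buf='catqux' undo_depth=2 redo_depth=0
After op 7 (undo): buf='cat' undo_depth=1 redo_depth=1
After op 8 (type): buf='catabc' undo_depth=2 redo_depth=0
After op 9 (delete): buf='cat' undo_depth=3 redo_depth=0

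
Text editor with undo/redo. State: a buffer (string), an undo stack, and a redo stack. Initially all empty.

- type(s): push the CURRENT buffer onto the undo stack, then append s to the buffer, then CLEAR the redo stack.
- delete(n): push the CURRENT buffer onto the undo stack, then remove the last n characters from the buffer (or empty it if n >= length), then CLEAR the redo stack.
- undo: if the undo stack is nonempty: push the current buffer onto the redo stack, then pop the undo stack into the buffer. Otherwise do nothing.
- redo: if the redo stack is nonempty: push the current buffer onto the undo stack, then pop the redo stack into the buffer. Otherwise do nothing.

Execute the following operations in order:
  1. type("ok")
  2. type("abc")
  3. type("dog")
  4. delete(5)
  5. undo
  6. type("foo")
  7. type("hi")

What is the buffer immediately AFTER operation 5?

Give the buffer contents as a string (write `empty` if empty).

Answer: okabcdog

Derivation:
After op 1 (type): buf='ok' undo_depth=1 redo_depth=0
After op 2 (type): buf='okabc' undo_depth=2 redo_depth=0
After op 3 (type): buf='okabcdog' undo_depth=3 redo_depth=0
After op 4 (delete): buf='oka' undo_depth=4 redo_depth=0
After op 5 (undo): buf='okabcdog' undo_depth=3 redo_depth=1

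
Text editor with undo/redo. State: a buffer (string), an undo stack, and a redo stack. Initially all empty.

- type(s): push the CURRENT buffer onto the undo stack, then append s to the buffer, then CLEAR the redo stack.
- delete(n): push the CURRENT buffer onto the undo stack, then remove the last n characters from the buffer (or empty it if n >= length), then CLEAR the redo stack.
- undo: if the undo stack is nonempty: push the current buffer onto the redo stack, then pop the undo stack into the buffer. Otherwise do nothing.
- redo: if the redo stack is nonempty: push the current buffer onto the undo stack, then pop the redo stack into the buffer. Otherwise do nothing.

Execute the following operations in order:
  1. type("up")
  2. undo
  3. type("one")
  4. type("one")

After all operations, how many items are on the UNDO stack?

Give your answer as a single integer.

Answer: 2

Derivation:
After op 1 (type): buf='up' undo_depth=1 redo_depth=0
After op 2 (undo): buf='(empty)' undo_depth=0 redo_depth=1
After op 3 (type): buf='one' undo_depth=1 redo_depth=0
After op 4 (type): buf='oneone' undo_depth=2 redo_depth=0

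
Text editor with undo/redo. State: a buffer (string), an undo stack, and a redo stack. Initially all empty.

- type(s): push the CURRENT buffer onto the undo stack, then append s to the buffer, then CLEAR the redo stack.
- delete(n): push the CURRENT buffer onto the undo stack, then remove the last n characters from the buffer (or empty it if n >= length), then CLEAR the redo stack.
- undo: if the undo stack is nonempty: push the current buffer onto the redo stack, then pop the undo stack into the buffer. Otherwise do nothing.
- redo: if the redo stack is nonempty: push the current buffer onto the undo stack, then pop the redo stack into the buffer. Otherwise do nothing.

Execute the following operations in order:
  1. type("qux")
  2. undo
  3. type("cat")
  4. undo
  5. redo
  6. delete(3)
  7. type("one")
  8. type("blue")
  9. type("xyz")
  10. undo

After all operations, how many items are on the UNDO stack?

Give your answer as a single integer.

Answer: 4

Derivation:
After op 1 (type): buf='qux' undo_depth=1 redo_depth=0
After op 2 (undo): buf='(empty)' undo_depth=0 redo_depth=1
After op 3 (type): buf='cat' undo_depth=1 redo_depth=0
After op 4 (undo): buf='(empty)' undo_depth=0 redo_depth=1
After op 5 (redo): buf='cat' undo_depth=1 redo_depth=0
After op 6 (delete): buf='(empty)' undo_depth=2 redo_depth=0
After op 7 (type): buf='one' undo_depth=3 redo_depth=0
After op 8 (type): buf='oneblue' undo_depth=4 redo_depth=0
After op 9 (type): buf='onebluexyz' undo_depth=5 redo_depth=0
After op 10 (undo): buf='oneblue' undo_depth=4 redo_depth=1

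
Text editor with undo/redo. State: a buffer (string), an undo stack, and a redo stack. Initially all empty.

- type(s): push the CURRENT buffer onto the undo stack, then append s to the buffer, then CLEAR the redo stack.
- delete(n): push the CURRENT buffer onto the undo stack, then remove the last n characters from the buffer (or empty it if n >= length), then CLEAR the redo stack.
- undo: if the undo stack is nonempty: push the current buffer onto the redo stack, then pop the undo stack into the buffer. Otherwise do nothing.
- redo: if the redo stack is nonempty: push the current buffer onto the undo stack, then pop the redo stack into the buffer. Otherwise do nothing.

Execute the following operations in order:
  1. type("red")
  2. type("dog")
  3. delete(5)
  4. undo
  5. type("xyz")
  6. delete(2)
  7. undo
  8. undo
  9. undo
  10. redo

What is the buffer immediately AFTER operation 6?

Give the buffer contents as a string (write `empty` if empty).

After op 1 (type): buf='red' undo_depth=1 redo_depth=0
After op 2 (type): buf='reddog' undo_depth=2 redo_depth=0
After op 3 (delete): buf='r' undo_depth=3 redo_depth=0
After op 4 (undo): buf='reddog' undo_depth=2 redo_depth=1
After op 5 (type): buf='reddogxyz' undo_depth=3 redo_depth=0
After op 6 (delete): buf='reddogx' undo_depth=4 redo_depth=0

Answer: reddogx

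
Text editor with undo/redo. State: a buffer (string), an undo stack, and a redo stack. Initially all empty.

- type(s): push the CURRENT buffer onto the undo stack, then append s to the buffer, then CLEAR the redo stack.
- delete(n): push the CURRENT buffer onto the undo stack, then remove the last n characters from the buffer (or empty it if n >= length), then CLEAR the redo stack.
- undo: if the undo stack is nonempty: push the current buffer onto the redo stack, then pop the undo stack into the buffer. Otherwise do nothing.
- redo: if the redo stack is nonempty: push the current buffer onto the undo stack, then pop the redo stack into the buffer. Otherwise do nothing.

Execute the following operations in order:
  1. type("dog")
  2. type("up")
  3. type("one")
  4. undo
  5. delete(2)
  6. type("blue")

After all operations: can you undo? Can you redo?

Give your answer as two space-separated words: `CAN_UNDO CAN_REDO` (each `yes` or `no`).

After op 1 (type): buf='dog' undo_depth=1 redo_depth=0
After op 2 (type): buf='dogup' undo_depth=2 redo_depth=0
After op 3 (type): buf='dogupone' undo_depth=3 redo_depth=0
After op 4 (undo): buf='dogup' undo_depth=2 redo_depth=1
After op 5 (delete): buf='dog' undo_depth=3 redo_depth=0
After op 6 (type): buf='dogblue' undo_depth=4 redo_depth=0

Answer: yes no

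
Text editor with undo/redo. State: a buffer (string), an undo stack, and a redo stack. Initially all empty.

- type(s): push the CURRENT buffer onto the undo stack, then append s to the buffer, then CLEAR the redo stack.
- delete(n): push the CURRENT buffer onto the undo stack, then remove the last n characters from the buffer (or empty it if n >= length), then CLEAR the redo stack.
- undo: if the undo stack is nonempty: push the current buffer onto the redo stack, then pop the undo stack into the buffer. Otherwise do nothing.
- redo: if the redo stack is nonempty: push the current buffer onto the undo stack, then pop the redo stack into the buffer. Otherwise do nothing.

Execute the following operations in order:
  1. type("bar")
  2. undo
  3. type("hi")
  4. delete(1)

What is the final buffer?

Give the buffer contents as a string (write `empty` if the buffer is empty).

After op 1 (type): buf='bar' undo_depth=1 redo_depth=0
After op 2 (undo): buf='(empty)' undo_depth=0 redo_depth=1
After op 3 (type): buf='hi' undo_depth=1 redo_depth=0
After op 4 (delete): buf='h' undo_depth=2 redo_depth=0

Answer: h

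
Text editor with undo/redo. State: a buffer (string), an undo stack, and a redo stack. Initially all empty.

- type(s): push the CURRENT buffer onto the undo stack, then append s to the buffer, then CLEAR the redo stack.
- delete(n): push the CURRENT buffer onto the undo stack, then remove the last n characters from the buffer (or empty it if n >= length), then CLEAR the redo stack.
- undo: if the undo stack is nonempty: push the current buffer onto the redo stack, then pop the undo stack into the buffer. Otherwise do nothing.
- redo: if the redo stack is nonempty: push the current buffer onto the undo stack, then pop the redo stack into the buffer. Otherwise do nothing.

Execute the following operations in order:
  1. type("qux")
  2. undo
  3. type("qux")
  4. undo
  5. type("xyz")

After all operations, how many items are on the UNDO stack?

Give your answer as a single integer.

Answer: 1

Derivation:
After op 1 (type): buf='qux' undo_depth=1 redo_depth=0
After op 2 (undo): buf='(empty)' undo_depth=0 redo_depth=1
After op 3 (type): buf='qux' undo_depth=1 redo_depth=0
After op 4 (undo): buf='(empty)' undo_depth=0 redo_depth=1
After op 5 (type): buf='xyz' undo_depth=1 redo_depth=0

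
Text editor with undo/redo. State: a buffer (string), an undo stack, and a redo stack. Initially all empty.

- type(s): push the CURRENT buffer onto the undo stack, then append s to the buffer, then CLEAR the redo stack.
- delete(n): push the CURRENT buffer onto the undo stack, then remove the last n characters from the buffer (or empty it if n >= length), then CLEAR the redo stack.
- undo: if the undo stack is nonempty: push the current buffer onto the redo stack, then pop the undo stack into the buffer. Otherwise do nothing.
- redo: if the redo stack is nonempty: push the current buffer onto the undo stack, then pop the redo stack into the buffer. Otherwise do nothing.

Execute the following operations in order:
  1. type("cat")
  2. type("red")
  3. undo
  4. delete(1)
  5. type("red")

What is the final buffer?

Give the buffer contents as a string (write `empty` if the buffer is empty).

Answer: cared

Derivation:
After op 1 (type): buf='cat' undo_depth=1 redo_depth=0
After op 2 (type): buf='catred' undo_depth=2 redo_depth=0
After op 3 (undo): buf='cat' undo_depth=1 redo_depth=1
After op 4 (delete): buf='ca' undo_depth=2 redo_depth=0
After op 5 (type): buf='cared' undo_depth=3 redo_depth=0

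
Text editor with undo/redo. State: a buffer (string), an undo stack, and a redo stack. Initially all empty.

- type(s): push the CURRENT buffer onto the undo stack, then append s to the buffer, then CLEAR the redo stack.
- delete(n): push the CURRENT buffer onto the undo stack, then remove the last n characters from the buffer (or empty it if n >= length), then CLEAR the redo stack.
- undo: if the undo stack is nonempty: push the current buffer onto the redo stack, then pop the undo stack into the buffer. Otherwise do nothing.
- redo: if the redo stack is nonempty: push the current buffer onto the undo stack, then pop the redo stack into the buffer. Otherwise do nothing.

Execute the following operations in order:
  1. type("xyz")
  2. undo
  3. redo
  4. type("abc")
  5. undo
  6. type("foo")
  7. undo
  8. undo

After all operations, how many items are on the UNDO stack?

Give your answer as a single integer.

After op 1 (type): buf='xyz' undo_depth=1 redo_depth=0
After op 2 (undo): buf='(empty)' undo_depth=0 redo_depth=1
After op 3 (redo): buf='xyz' undo_depth=1 redo_depth=0
After op 4 (type): buf='xyzabc' undo_depth=2 redo_depth=0
After op 5 (undo): buf='xyz' undo_depth=1 redo_depth=1
After op 6 (type): buf='xyzfoo' undo_depth=2 redo_depth=0
After op 7 (undo): buf='xyz' undo_depth=1 redo_depth=1
After op 8 (undo): buf='(empty)' undo_depth=0 redo_depth=2

Answer: 0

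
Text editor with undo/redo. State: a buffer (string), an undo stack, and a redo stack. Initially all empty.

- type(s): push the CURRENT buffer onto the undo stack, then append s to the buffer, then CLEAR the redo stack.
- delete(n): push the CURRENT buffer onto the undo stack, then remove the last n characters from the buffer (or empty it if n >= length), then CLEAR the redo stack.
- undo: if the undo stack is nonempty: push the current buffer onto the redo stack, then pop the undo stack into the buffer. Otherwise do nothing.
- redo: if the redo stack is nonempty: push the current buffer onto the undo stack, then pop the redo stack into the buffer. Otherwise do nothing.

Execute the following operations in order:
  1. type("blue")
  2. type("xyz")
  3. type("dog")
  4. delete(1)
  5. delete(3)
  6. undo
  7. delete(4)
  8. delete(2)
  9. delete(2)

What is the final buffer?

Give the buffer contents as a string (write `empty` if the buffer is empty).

After op 1 (type): buf='blue' undo_depth=1 redo_depth=0
After op 2 (type): buf='bluexyz' undo_depth=2 redo_depth=0
After op 3 (type): buf='bluexyzdog' undo_depth=3 redo_depth=0
After op 4 (delete): buf='bluexyzdo' undo_depth=4 redo_depth=0
After op 5 (delete): buf='bluexy' undo_depth=5 redo_depth=0
After op 6 (undo): buf='bluexyzdo' undo_depth=4 redo_depth=1
After op 7 (delete): buf='bluex' undo_depth=5 redo_depth=0
After op 8 (delete): buf='blu' undo_depth=6 redo_depth=0
After op 9 (delete): buf='b' undo_depth=7 redo_depth=0

Answer: b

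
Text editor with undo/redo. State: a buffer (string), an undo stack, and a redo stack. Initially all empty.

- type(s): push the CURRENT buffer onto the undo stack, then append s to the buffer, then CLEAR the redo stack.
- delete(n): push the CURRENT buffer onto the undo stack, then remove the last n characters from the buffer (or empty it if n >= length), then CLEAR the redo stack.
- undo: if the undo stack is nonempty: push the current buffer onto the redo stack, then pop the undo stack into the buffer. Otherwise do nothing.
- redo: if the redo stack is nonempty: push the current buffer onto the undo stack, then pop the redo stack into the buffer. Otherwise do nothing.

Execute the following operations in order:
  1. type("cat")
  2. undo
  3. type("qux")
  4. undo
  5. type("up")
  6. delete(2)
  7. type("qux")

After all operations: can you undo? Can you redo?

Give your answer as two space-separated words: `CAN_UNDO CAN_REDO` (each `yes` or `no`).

After op 1 (type): buf='cat' undo_depth=1 redo_depth=0
After op 2 (undo): buf='(empty)' undo_depth=0 redo_depth=1
After op 3 (type): buf='qux' undo_depth=1 redo_depth=0
After op 4 (undo): buf='(empty)' undo_depth=0 redo_depth=1
After op 5 (type): buf='up' undo_depth=1 redo_depth=0
After op 6 (delete): buf='(empty)' undo_depth=2 redo_depth=0
After op 7 (type): buf='qux' undo_depth=3 redo_depth=0

Answer: yes no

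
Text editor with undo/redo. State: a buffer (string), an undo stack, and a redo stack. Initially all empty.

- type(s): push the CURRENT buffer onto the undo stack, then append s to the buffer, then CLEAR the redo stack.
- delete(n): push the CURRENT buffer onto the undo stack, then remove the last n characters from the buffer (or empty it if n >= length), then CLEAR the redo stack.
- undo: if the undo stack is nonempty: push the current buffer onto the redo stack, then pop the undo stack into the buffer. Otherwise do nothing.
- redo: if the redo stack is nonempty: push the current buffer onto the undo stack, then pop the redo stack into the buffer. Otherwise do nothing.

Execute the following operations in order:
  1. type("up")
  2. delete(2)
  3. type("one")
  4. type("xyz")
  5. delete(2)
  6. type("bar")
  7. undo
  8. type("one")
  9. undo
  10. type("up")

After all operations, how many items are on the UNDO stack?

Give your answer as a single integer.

After op 1 (type): buf='up' undo_depth=1 redo_depth=0
After op 2 (delete): buf='(empty)' undo_depth=2 redo_depth=0
After op 3 (type): buf='one' undo_depth=3 redo_depth=0
After op 4 (type): buf='onexyz' undo_depth=4 redo_depth=0
After op 5 (delete): buf='onex' undo_depth=5 redo_depth=0
After op 6 (type): buf='onexbar' undo_depth=6 redo_depth=0
After op 7 (undo): buf='onex' undo_depth=5 redo_depth=1
After op 8 (type): buf='onexone' undo_depth=6 redo_depth=0
After op 9 (undo): buf='onex' undo_depth=5 redo_depth=1
After op 10 (type): buf='onexup' undo_depth=6 redo_depth=0

Answer: 6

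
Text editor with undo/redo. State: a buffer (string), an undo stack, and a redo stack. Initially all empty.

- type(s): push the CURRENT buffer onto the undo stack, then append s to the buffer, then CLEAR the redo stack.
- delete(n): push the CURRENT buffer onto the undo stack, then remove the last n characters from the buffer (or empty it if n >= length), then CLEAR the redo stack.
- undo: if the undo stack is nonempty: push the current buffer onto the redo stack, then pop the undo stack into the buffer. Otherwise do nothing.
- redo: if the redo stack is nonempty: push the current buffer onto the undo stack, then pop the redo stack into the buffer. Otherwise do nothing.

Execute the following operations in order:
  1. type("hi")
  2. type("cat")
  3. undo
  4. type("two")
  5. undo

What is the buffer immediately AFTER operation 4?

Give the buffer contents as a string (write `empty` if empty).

Answer: hitwo

Derivation:
After op 1 (type): buf='hi' undo_depth=1 redo_depth=0
After op 2 (type): buf='hicat' undo_depth=2 redo_depth=0
After op 3 (undo): buf='hi' undo_depth=1 redo_depth=1
After op 4 (type): buf='hitwo' undo_depth=2 redo_depth=0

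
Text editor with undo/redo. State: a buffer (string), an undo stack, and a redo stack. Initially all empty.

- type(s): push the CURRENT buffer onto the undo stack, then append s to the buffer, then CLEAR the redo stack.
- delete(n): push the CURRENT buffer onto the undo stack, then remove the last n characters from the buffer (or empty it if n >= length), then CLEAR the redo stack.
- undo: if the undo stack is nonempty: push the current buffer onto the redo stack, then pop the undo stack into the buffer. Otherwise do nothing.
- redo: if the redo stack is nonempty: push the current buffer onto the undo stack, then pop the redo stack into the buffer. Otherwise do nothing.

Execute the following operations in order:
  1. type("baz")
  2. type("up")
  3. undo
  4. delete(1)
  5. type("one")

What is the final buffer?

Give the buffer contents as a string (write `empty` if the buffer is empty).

Answer: baone

Derivation:
After op 1 (type): buf='baz' undo_depth=1 redo_depth=0
After op 2 (type): buf='bazup' undo_depth=2 redo_depth=0
After op 3 (undo): buf='baz' undo_depth=1 redo_depth=1
After op 4 (delete): buf='ba' undo_depth=2 redo_depth=0
After op 5 (type): buf='baone' undo_depth=3 redo_depth=0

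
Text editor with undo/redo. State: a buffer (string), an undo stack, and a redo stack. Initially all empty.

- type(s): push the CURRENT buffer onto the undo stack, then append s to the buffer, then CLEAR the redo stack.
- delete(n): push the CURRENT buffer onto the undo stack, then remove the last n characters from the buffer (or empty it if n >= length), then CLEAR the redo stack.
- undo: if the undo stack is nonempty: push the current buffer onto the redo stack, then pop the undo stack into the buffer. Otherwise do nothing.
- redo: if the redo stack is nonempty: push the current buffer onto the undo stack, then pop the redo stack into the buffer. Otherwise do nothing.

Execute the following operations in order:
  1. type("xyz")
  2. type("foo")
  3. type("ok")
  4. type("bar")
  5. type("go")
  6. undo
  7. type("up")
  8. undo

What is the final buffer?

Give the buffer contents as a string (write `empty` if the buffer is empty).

Answer: xyzfoookbar

Derivation:
After op 1 (type): buf='xyz' undo_depth=1 redo_depth=0
After op 2 (type): buf='xyzfoo' undo_depth=2 redo_depth=0
After op 3 (type): buf='xyzfoook' undo_depth=3 redo_depth=0
After op 4 (type): buf='xyzfoookbar' undo_depth=4 redo_depth=0
After op 5 (type): buf='xyzfoookbargo' undo_depth=5 redo_depth=0
After op 6 (undo): buf='xyzfoookbar' undo_depth=4 redo_depth=1
After op 7 (type): buf='xyzfoookbarup' undo_depth=5 redo_depth=0
After op 8 (undo): buf='xyzfoookbar' undo_depth=4 redo_depth=1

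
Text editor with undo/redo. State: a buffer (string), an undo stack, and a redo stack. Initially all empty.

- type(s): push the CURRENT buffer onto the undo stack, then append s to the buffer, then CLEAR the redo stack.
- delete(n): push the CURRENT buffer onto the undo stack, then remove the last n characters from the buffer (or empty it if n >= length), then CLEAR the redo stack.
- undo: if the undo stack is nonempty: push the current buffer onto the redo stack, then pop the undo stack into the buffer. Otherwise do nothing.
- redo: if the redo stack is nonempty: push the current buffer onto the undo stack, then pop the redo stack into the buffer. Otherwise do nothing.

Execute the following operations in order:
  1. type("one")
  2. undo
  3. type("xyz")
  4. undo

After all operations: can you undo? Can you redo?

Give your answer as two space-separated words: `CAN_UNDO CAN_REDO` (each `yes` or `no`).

Answer: no yes

Derivation:
After op 1 (type): buf='one' undo_depth=1 redo_depth=0
After op 2 (undo): buf='(empty)' undo_depth=0 redo_depth=1
After op 3 (type): buf='xyz' undo_depth=1 redo_depth=0
After op 4 (undo): buf='(empty)' undo_depth=0 redo_depth=1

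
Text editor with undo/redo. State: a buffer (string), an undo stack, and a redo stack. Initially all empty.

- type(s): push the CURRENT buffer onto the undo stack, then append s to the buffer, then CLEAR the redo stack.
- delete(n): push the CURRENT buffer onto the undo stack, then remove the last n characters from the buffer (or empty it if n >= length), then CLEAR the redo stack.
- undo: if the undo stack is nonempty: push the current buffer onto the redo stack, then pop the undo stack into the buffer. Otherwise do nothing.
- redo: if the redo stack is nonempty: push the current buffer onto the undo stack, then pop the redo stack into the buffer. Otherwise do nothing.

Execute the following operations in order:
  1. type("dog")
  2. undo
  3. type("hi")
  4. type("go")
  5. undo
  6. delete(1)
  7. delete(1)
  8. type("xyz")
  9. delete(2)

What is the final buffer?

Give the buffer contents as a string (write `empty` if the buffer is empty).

Answer: x

Derivation:
After op 1 (type): buf='dog' undo_depth=1 redo_depth=0
After op 2 (undo): buf='(empty)' undo_depth=0 redo_depth=1
After op 3 (type): buf='hi' undo_depth=1 redo_depth=0
After op 4 (type): buf='higo' undo_depth=2 redo_depth=0
After op 5 (undo): buf='hi' undo_depth=1 redo_depth=1
After op 6 (delete): buf='h' undo_depth=2 redo_depth=0
After op 7 (delete): buf='(empty)' undo_depth=3 redo_depth=0
After op 8 (type): buf='xyz' undo_depth=4 redo_depth=0
After op 9 (delete): buf='x' undo_depth=5 redo_depth=0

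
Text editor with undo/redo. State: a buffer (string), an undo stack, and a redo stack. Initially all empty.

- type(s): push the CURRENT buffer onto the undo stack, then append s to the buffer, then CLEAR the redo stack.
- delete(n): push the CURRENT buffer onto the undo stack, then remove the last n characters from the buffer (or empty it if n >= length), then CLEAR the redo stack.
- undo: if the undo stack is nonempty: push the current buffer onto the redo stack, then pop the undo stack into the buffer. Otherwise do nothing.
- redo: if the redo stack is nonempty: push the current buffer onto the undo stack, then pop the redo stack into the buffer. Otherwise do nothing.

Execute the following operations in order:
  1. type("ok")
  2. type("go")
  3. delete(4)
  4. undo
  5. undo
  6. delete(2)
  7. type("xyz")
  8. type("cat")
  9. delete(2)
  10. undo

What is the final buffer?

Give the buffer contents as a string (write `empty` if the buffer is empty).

Answer: xyzcat

Derivation:
After op 1 (type): buf='ok' undo_depth=1 redo_depth=0
After op 2 (type): buf='okgo' undo_depth=2 redo_depth=0
After op 3 (delete): buf='(empty)' undo_depth=3 redo_depth=0
After op 4 (undo): buf='okgo' undo_depth=2 redo_depth=1
After op 5 (undo): buf='ok' undo_depth=1 redo_depth=2
After op 6 (delete): buf='(empty)' undo_depth=2 redo_depth=0
After op 7 (type): buf='xyz' undo_depth=3 redo_depth=0
After op 8 (type): buf='xyzcat' undo_depth=4 redo_depth=0
After op 9 (delete): buf='xyzc' undo_depth=5 redo_depth=0
After op 10 (undo): buf='xyzcat' undo_depth=4 redo_depth=1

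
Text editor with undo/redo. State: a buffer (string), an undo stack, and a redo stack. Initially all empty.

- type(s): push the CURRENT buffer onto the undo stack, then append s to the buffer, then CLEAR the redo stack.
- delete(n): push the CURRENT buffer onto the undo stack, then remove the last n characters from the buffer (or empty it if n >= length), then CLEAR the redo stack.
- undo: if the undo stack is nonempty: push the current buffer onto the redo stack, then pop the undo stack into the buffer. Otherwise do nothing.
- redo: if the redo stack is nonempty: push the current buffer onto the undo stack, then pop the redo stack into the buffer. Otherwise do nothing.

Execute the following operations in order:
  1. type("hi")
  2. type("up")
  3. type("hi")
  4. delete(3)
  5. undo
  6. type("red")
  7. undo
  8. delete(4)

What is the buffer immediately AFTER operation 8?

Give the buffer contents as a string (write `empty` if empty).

After op 1 (type): buf='hi' undo_depth=1 redo_depth=0
After op 2 (type): buf='hiup' undo_depth=2 redo_depth=0
After op 3 (type): buf='hiuphi' undo_depth=3 redo_depth=0
After op 4 (delete): buf='hiu' undo_depth=4 redo_depth=0
After op 5 (undo): buf='hiuphi' undo_depth=3 redo_depth=1
After op 6 (type): buf='hiuphired' undo_depth=4 redo_depth=0
After op 7 (undo): buf='hiuphi' undo_depth=3 redo_depth=1
After op 8 (delete): buf='hi' undo_depth=4 redo_depth=0

Answer: hi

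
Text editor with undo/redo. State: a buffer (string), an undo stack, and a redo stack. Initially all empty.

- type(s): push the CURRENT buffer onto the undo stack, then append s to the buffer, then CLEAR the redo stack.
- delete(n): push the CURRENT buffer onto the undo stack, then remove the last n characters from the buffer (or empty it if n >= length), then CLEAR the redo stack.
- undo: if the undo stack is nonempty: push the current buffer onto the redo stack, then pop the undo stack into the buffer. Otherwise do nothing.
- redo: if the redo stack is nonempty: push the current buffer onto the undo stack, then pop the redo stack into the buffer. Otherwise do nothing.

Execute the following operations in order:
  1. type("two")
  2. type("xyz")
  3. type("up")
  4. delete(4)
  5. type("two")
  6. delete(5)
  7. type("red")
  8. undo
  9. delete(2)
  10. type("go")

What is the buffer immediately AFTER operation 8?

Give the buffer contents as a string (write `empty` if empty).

After op 1 (type): buf='two' undo_depth=1 redo_depth=0
After op 2 (type): buf='twoxyz' undo_depth=2 redo_depth=0
After op 3 (type): buf='twoxyzup' undo_depth=3 redo_depth=0
After op 4 (delete): buf='twox' undo_depth=4 redo_depth=0
After op 5 (type): buf='twoxtwo' undo_depth=5 redo_depth=0
After op 6 (delete): buf='tw' undo_depth=6 redo_depth=0
After op 7 (type): buf='twred' undo_depth=7 redo_depth=0
After op 8 (undo): buf='tw' undo_depth=6 redo_depth=1

Answer: tw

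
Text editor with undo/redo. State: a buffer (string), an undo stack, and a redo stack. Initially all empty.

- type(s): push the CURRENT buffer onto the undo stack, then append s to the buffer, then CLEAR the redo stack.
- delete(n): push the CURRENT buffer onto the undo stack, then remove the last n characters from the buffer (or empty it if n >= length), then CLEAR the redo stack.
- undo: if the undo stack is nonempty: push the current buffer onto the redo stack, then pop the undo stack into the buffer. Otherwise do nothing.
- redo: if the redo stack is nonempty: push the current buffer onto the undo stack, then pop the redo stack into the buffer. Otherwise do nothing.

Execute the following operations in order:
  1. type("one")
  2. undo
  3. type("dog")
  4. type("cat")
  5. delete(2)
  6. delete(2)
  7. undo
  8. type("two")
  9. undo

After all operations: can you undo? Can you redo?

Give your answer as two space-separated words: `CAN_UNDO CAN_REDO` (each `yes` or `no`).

After op 1 (type): buf='one' undo_depth=1 redo_depth=0
After op 2 (undo): buf='(empty)' undo_depth=0 redo_depth=1
After op 3 (type): buf='dog' undo_depth=1 redo_depth=0
After op 4 (type): buf='dogcat' undo_depth=2 redo_depth=0
After op 5 (delete): buf='dogc' undo_depth=3 redo_depth=0
After op 6 (delete): buf='do' undo_depth=4 redo_depth=0
After op 7 (undo): buf='dogc' undo_depth=3 redo_depth=1
After op 8 (type): buf='dogctwo' undo_depth=4 redo_depth=0
After op 9 (undo): buf='dogc' undo_depth=3 redo_depth=1

Answer: yes yes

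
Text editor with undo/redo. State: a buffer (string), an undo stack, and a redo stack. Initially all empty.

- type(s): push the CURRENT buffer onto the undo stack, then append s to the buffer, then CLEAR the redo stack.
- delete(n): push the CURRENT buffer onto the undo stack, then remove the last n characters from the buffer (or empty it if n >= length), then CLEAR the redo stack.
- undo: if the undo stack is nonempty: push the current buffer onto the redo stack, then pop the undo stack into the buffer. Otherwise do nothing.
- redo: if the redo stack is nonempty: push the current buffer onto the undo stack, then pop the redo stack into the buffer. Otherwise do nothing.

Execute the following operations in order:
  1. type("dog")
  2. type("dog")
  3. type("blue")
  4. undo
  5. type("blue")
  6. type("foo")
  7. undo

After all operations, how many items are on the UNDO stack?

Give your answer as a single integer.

After op 1 (type): buf='dog' undo_depth=1 redo_depth=0
After op 2 (type): buf='dogdog' undo_depth=2 redo_depth=0
After op 3 (type): buf='dogdogblue' undo_depth=3 redo_depth=0
After op 4 (undo): buf='dogdog' undo_depth=2 redo_depth=1
After op 5 (type): buf='dogdogblue' undo_depth=3 redo_depth=0
After op 6 (type): buf='dogdogbluefoo' undo_depth=4 redo_depth=0
After op 7 (undo): buf='dogdogblue' undo_depth=3 redo_depth=1

Answer: 3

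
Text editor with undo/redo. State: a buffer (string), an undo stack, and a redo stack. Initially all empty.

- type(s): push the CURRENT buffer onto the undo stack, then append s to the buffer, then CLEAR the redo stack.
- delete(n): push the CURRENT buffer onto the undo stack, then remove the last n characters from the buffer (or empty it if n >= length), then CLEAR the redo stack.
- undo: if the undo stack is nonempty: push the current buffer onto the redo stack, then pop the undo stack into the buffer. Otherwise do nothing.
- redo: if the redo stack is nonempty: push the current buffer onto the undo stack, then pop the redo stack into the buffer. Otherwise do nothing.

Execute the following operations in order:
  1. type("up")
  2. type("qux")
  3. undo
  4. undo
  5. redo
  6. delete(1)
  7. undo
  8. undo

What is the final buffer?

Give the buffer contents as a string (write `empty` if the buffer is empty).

After op 1 (type): buf='up' undo_depth=1 redo_depth=0
After op 2 (type): buf='upqux' undo_depth=2 redo_depth=0
After op 3 (undo): buf='up' undo_depth=1 redo_depth=1
After op 4 (undo): buf='(empty)' undo_depth=0 redo_depth=2
After op 5 (redo): buf='up' undo_depth=1 redo_depth=1
After op 6 (delete): buf='u' undo_depth=2 redo_depth=0
After op 7 (undo): buf='up' undo_depth=1 redo_depth=1
After op 8 (undo): buf='(empty)' undo_depth=0 redo_depth=2

Answer: empty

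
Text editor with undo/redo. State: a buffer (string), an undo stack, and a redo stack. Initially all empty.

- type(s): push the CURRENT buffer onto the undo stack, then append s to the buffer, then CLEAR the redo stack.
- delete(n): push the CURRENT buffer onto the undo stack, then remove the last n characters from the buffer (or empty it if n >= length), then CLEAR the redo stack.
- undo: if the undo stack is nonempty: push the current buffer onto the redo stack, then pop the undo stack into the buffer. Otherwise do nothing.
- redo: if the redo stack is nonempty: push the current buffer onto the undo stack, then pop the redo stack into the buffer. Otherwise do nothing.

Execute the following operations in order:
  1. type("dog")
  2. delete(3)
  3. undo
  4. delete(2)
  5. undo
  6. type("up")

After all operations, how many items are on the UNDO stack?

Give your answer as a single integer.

Answer: 2

Derivation:
After op 1 (type): buf='dog' undo_depth=1 redo_depth=0
After op 2 (delete): buf='(empty)' undo_depth=2 redo_depth=0
After op 3 (undo): buf='dog' undo_depth=1 redo_depth=1
After op 4 (delete): buf='d' undo_depth=2 redo_depth=0
After op 5 (undo): buf='dog' undo_depth=1 redo_depth=1
After op 6 (type): buf='dogup' undo_depth=2 redo_depth=0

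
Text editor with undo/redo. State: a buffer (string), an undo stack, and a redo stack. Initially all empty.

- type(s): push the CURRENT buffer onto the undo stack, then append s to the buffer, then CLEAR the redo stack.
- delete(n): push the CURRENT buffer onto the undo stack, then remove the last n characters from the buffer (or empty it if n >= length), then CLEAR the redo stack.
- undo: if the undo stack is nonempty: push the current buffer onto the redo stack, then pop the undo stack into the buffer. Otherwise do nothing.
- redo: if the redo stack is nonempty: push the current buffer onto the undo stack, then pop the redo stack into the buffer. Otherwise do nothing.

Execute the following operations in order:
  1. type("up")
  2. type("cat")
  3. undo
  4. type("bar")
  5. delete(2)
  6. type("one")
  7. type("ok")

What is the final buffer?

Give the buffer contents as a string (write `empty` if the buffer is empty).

After op 1 (type): buf='up' undo_depth=1 redo_depth=0
After op 2 (type): buf='upcat' undo_depth=2 redo_depth=0
After op 3 (undo): buf='up' undo_depth=1 redo_depth=1
After op 4 (type): buf='upbar' undo_depth=2 redo_depth=0
After op 5 (delete): buf='upb' undo_depth=3 redo_depth=0
After op 6 (type): buf='upbone' undo_depth=4 redo_depth=0
After op 7 (type): buf='upboneok' undo_depth=5 redo_depth=0

Answer: upboneok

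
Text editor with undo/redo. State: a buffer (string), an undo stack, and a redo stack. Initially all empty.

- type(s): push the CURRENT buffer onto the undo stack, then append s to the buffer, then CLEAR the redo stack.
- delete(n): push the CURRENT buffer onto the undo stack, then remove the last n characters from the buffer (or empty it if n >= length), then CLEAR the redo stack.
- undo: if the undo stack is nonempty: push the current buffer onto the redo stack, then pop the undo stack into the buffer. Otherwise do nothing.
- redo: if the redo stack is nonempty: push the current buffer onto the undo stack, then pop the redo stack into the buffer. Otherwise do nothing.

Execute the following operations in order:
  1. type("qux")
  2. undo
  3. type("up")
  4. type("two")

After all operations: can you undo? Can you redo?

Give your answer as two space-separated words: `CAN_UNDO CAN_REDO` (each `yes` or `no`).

After op 1 (type): buf='qux' undo_depth=1 redo_depth=0
After op 2 (undo): buf='(empty)' undo_depth=0 redo_depth=1
After op 3 (type): buf='up' undo_depth=1 redo_depth=0
After op 4 (type): buf='uptwo' undo_depth=2 redo_depth=0

Answer: yes no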